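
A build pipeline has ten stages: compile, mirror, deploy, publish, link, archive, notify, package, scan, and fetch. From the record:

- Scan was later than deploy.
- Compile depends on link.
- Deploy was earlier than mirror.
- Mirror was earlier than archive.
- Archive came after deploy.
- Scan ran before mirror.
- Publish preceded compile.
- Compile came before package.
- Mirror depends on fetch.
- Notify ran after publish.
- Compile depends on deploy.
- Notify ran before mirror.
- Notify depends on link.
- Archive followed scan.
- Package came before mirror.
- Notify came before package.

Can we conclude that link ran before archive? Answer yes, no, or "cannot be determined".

Chain the constraints: link → notify → mirror → archive. Each link is directly stated, so link comes before archive.

yes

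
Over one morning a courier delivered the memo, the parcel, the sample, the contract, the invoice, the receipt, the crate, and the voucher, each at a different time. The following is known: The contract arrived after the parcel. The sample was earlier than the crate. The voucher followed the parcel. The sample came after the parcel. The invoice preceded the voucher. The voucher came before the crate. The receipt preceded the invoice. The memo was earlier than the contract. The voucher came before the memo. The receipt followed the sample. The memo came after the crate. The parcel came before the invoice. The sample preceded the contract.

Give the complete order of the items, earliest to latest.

The constraints fix every adjacent pair, so only one ordering works:
the parcel → the sample → the receipt → the invoice → the voucher → the crate → the memo → the contract.

the parcel, the sample, the receipt, the invoice, the voucher, the crate, the memo, the contract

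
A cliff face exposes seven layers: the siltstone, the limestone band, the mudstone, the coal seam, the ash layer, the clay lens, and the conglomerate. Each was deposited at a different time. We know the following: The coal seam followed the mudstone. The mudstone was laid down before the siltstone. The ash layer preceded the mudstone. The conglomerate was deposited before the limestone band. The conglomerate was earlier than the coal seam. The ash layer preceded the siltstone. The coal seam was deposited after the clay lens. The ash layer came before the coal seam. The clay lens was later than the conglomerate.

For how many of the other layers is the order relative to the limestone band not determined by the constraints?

5

Forced before the limestone band: the conglomerate.
That leaves the ash layer, the clay lens, the coal seam, the mudstone, and the siltstone with no forced order relative to the limestone band — 5.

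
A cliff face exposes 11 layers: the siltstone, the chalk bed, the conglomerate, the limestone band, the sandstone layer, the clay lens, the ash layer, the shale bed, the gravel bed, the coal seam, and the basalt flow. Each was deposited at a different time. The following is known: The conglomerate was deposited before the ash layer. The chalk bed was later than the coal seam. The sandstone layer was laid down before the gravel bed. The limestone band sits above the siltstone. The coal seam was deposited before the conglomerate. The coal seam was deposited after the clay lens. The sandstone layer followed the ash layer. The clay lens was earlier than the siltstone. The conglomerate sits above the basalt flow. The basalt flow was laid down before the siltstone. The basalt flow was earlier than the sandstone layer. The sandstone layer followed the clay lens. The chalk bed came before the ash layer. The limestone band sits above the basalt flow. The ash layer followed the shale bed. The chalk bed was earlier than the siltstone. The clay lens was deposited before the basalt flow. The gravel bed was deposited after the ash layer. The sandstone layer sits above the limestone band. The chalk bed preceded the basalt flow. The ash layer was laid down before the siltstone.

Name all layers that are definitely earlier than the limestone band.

the ash layer, the basalt flow, the chalk bed, the clay lens, the coal seam, the conglomerate, the shale bed, the siltstone

Directly stated before the limestone band: the basalt flow and the siltstone.
The ash layer reaches the limestone band via the ash layer → the siltstone → the limestone band.
The chalk bed reaches the limestone band via the chalk bed → the basalt flow → the limestone band.
The clay lens reaches the limestone band via the clay lens → the basalt flow → the limestone band.
Likewise the coal seam, the conglomerate, and the shale bed each reach the limestone band by chaining the stated constraints.
No chain forces the sandstone layer (or any of the others) ahead of the limestone band.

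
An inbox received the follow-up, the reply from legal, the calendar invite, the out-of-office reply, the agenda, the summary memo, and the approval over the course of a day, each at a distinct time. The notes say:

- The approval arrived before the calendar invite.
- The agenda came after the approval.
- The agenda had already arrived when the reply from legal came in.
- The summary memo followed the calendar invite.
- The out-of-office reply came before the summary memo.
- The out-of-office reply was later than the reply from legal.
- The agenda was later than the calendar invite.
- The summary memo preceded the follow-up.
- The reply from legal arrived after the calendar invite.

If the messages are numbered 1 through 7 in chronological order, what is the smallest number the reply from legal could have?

The agenda, the approval, and the calendar invite must all come before the reply from legal — 3 forced predecessors.
Nothing else is forced ahead of the reply from legal, so its earliest slot is position 3 + 1 = 4.

4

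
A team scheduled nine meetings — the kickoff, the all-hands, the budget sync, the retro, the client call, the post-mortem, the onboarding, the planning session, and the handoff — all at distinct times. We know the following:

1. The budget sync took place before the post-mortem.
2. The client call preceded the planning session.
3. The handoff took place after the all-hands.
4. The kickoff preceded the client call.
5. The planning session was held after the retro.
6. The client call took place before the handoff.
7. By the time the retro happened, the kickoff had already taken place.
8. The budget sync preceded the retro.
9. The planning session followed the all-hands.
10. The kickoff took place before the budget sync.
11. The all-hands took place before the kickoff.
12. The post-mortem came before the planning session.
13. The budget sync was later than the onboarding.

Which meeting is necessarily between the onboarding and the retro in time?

the budget sync

Tracing the constraints gives the onboarding → the budget sync → the retro, so the budget sync sits after the onboarding and before the retro.
No other meeting is forced both after the onboarding and before the retro.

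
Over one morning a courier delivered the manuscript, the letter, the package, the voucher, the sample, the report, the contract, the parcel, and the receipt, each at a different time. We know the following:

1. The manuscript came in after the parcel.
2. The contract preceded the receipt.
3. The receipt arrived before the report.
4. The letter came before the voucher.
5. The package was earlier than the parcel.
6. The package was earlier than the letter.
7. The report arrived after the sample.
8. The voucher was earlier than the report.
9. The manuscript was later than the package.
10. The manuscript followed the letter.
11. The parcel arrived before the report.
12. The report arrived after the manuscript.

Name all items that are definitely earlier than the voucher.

Directly stated before the voucher: the letter.
The package reaches the voucher via the package → the letter → the voucher.
No chain forces the manuscript (or any of the others) ahead of the voucher.

the letter, the package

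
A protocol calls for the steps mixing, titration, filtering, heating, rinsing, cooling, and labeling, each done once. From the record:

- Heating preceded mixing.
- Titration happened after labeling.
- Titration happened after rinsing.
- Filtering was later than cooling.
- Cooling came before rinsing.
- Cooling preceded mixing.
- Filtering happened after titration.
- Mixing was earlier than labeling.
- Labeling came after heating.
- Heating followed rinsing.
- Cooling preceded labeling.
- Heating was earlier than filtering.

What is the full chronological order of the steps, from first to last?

The constraints fix every adjacent pair, so only one ordering works:
cooling → rinsing → heating → mixing → labeling → titration → filtering.

cooling, rinsing, heating, mixing, labeling, titration, filtering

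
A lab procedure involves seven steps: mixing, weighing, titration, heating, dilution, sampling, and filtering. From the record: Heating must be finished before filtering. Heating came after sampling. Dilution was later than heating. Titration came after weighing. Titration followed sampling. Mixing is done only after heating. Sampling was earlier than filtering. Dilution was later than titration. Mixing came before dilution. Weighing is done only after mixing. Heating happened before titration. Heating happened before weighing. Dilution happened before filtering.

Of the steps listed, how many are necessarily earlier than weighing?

3

Directly stated before weighing: heating and mixing.
Sampling reaches weighing via sampling → heating → weighing.
No chain forces dilution (or any of the others) ahead of weighing.
That's heating, mixing, and sampling — 3 in all.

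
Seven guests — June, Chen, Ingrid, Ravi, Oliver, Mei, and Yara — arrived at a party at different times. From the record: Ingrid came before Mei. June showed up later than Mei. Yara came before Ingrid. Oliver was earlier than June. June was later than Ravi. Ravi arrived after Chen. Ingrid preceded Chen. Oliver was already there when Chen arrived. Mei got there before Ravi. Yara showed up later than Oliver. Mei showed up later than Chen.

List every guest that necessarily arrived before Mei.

Directly stated before Mei: Chen and Ingrid.
Oliver reaches Mei via Oliver → Chen → Mei.
Yara reaches Mei via Yara → Ingrid → Mei.

Chen, Ingrid, Oliver, Yara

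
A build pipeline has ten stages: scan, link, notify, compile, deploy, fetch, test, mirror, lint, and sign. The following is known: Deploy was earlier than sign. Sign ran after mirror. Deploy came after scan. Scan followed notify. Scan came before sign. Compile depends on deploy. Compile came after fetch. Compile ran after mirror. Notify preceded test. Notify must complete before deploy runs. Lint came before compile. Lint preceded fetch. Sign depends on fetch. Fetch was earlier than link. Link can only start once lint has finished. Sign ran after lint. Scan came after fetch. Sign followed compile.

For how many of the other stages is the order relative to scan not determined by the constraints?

3

Forced before scan: fetch, lint, and notify; forced after scan: compile, deploy, and sign.
That leaves link, mirror, and test with no forced order relative to scan — 3.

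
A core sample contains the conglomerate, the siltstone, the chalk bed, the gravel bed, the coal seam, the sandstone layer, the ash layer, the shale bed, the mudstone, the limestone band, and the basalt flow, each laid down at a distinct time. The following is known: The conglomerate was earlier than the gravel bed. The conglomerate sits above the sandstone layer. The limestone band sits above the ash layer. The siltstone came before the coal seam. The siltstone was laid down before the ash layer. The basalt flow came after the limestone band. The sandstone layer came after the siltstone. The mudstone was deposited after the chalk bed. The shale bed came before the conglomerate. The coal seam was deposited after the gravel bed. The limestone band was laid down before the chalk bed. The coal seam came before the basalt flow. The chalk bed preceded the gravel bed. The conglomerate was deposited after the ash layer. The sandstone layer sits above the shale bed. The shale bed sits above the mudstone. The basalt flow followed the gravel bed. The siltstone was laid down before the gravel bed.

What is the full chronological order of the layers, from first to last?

the siltstone, the ash layer, the limestone band, the chalk bed, the mudstone, the shale bed, the sandstone layer, the conglomerate, the gravel bed, the coal seam, the basalt flow

The constraints fix every adjacent pair, so only one ordering works:
the siltstone → the ash layer → the limestone band → the chalk bed → the mudstone → the shale bed → the sandstone layer → the conglomerate → the gravel bed → the coal seam → the basalt flow.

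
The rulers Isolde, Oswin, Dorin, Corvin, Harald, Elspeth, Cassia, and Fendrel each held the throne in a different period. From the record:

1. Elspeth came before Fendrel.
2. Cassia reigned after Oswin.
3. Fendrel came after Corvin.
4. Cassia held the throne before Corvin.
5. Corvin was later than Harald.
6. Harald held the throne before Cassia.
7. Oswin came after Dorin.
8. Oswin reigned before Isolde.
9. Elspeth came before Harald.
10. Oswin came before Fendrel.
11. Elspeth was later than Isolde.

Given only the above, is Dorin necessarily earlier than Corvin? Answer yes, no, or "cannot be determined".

yes

Chain the constraints: Dorin → Oswin → Cassia → Corvin. Each link is directly stated, so Dorin comes before Corvin.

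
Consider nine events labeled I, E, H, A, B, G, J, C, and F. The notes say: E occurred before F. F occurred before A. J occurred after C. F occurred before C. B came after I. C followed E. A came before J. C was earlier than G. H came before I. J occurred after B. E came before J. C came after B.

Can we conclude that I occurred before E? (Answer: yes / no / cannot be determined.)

cannot be determined

No chain of stated constraints runs from I to E, and none runs from E to I either.
So the relative order of I and E is not fixed by the given facts.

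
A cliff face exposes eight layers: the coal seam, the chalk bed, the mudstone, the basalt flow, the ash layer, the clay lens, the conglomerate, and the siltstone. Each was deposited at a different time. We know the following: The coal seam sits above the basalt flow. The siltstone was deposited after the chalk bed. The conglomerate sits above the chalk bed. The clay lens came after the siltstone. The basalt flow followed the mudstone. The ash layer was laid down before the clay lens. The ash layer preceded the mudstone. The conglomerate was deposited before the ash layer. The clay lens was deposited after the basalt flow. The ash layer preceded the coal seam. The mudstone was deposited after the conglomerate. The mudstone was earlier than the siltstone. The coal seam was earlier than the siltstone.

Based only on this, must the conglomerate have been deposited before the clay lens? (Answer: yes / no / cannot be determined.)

Chain the constraints: the conglomerate → the ash layer → the clay lens. Each link is directly stated, so the conglomerate comes before the clay lens.

yes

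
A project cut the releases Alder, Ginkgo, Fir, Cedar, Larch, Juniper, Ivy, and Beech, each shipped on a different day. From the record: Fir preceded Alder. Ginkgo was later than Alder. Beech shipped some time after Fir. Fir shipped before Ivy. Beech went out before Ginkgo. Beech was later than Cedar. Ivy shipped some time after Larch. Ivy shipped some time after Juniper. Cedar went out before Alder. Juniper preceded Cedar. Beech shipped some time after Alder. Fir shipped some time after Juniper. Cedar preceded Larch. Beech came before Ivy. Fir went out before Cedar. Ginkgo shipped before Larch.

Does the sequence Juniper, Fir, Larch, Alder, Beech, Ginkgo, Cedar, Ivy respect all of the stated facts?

no

The constraints require Cedar before Beech, but in the proposed sequence Beech appears ahead of Cedar. That one violation is enough.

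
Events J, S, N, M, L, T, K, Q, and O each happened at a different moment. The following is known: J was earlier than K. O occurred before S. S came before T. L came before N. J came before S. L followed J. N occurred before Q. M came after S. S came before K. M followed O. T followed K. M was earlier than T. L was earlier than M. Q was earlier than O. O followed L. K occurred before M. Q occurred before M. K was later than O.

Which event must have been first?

J

J has a chain of constraints placing it before every other event, so J must be first.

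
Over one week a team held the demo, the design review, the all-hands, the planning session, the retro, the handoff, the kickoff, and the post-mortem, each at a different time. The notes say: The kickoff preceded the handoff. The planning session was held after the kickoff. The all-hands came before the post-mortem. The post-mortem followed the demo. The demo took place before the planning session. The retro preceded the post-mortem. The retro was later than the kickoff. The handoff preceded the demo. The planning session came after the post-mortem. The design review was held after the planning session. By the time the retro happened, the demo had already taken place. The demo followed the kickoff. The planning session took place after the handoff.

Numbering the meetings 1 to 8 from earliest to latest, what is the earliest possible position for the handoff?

The kickoff must come before the handoff — 1 forced predecessor.
Nothing else is forced ahead of the handoff, so its earliest slot is position 1 + 1 = 2.

2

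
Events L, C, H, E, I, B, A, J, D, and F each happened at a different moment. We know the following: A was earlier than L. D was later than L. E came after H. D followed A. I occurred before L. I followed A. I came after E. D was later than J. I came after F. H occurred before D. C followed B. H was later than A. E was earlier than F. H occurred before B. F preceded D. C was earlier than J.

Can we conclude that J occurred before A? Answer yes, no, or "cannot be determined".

Tracing the constraints gives A → H → B → C → J, so A must come before J.
That means J cannot be before A.

no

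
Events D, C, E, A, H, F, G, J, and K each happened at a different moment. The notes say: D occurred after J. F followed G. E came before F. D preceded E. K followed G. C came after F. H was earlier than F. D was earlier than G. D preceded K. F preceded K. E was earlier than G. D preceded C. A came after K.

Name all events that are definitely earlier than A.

D, E, F, G, H, J, K

Directly stated before A: K.
D reaches A via D → K → A.
E reaches A via E → F → K → A.
F reaches A via F → K → A.
Likewise G, H, and J each reach A by chaining the stated constraints.
No chain forces C ahead of A.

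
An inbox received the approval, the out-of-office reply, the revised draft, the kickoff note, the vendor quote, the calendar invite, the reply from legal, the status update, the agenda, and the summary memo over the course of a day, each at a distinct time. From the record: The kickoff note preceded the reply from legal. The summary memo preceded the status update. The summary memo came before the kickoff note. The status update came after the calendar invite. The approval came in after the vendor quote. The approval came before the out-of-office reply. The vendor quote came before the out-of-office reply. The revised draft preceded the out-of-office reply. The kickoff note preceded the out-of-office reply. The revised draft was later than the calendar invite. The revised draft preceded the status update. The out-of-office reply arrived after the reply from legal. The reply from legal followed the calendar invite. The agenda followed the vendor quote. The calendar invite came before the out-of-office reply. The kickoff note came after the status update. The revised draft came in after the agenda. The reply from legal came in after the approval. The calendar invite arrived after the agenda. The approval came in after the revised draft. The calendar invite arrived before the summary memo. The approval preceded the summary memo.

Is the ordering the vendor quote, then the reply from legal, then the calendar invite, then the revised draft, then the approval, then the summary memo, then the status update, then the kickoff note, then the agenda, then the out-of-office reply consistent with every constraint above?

The constraints require the kickoff note before the reply from legal, but in the proposed sequence the reply from legal appears ahead of the kickoff note. That one violation is enough.

no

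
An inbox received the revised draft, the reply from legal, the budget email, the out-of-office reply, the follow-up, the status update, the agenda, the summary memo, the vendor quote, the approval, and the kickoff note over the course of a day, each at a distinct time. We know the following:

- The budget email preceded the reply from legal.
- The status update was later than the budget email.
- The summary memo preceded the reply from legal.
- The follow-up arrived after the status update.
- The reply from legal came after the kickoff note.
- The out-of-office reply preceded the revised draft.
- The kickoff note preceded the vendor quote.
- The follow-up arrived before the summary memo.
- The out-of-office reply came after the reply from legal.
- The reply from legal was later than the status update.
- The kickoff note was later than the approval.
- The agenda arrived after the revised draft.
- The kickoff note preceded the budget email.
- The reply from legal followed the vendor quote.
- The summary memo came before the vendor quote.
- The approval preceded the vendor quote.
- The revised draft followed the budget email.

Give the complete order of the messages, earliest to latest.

The constraints fix every adjacent pair, so only one ordering works:
the approval → the kickoff note → the budget email → the status update → the follow-up → the summary memo → the vendor quote → the reply from legal → the out-of-office reply → the revised draft → the agenda.

the approval, the kickoff note, the budget email, the status update, the follow-up, the summary memo, the vendor quote, the reply from legal, the out-of-office reply, the revised draft, the agenda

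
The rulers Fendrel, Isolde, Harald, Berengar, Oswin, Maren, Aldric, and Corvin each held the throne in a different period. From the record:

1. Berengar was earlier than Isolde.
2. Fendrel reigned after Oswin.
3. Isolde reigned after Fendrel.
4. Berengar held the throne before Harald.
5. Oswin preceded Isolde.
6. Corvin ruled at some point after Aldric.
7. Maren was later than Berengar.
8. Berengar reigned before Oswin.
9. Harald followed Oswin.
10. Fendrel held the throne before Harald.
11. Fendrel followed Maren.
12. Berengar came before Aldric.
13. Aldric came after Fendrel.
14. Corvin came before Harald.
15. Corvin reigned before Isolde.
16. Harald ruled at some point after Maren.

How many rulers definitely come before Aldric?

Directly stated before Aldric: Berengar and Fendrel.
Maren reaches Aldric via Maren → Fendrel → Aldric.
Oswin reaches Aldric via Oswin → Fendrel → Aldric.
No chain forces Harald (or any of the others) ahead of Aldric.
That's Berengar, Fendrel, Maren, and Oswin — 4 in all.

4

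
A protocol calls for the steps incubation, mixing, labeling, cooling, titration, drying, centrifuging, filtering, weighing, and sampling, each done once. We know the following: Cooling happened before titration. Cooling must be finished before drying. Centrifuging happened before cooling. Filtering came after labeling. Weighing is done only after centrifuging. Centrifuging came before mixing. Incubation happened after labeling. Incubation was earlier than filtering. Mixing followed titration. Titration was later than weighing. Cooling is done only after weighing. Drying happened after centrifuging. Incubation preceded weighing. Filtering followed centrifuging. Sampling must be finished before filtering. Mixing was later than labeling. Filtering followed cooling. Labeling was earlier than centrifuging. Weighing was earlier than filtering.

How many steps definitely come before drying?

Directly stated before drying: centrifuging and cooling.
Incubation reaches drying via incubation → weighing → cooling → drying.
Labeling reaches drying via labeling → centrifuging → drying.
Weighing reaches drying via weighing → cooling → drying.
That's centrifuging, cooling, incubation, labeling, and weighing — 5 in all.

5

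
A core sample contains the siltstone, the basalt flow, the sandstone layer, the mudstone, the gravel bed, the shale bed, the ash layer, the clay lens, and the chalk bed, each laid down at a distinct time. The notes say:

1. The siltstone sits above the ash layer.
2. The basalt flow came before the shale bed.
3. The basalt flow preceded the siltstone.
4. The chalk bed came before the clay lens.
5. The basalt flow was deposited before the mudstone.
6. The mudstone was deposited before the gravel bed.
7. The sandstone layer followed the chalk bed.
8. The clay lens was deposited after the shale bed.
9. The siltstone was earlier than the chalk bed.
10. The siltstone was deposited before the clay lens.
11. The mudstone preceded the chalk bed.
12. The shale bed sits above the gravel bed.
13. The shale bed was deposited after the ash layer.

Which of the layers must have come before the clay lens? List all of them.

Directly stated before the clay lens: the chalk bed, the shale bed, and the siltstone.
The ash layer reaches the clay lens via the ash layer → the siltstone → the clay lens.
The basalt flow reaches the clay lens via the basalt flow → the shale bed → the clay lens.
The gravel bed reaches the clay lens via the gravel bed → the shale bed → the clay lens.
Likewise the mudstone reaches the clay lens by chaining the stated constraints.

the ash layer, the basalt flow, the chalk bed, the gravel bed, the mudstone, the shale bed, the siltstone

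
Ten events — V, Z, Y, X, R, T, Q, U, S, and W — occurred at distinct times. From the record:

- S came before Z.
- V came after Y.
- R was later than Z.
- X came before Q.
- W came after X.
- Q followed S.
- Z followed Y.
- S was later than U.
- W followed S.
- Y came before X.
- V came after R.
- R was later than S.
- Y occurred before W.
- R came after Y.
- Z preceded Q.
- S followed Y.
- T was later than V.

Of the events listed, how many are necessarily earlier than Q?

Directly stated before Q: S, X, and Z.
U reaches Q via U → S → Q.
Y reaches Q via Y → X → Q.
That's S, U, X, Y, and Z — 5 in all.

5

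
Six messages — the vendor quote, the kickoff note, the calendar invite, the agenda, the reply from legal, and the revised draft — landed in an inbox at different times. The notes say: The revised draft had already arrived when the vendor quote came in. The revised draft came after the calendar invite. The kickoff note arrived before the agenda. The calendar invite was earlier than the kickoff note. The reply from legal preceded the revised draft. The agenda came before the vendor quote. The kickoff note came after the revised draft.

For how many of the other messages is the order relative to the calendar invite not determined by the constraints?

Forced after the calendar invite: the agenda, the kickoff note, the revised draft, and the vendor quote.
That leaves the reply from legal with no forced order relative to the calendar invite — 1.

1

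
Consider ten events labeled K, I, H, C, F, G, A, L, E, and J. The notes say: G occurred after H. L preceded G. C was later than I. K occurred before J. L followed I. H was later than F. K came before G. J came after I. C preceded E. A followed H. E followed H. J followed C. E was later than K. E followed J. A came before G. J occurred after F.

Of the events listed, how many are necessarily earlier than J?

4

Directly stated before J: C, F, I, and K.
That's C, F, I, and K — 4 in all.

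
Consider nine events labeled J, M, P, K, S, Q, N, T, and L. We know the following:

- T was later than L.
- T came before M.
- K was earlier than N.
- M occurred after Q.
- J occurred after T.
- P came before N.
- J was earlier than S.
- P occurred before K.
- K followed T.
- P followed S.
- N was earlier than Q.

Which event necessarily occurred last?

Every other event has a chain of constraints placing it before M, so M is last.

M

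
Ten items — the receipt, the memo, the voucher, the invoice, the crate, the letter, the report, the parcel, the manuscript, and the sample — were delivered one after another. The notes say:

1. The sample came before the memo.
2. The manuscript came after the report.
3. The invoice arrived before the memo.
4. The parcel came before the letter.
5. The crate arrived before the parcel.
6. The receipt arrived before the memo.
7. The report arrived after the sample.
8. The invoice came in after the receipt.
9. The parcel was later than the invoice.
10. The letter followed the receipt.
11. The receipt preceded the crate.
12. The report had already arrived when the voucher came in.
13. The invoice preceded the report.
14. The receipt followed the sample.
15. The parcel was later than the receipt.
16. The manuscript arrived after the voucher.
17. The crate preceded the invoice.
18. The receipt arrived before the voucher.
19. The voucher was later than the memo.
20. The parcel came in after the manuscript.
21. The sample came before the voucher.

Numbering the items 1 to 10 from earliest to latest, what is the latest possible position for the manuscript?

The manuscript must come before the letter and the parcel — 2 items forced after it.
Everything else can be placed before the manuscript in some valid order, so the manuscript can sit as late as position 10 − 2 = 8.

8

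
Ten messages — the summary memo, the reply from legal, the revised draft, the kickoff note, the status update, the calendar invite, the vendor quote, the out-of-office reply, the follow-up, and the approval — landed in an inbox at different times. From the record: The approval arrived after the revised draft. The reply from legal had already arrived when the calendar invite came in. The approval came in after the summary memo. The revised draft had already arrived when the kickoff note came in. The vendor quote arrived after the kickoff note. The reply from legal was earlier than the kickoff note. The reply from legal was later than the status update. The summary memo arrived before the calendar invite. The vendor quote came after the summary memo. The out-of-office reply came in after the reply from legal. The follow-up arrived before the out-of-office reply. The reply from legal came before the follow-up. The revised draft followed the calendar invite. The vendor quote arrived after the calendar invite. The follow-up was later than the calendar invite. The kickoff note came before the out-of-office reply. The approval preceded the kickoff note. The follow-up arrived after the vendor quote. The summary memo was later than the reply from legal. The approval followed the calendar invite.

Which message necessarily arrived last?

the out-of-office reply

Every other message has a chain of constraints placing it before the out-of-office reply, so the out-of-office reply is last.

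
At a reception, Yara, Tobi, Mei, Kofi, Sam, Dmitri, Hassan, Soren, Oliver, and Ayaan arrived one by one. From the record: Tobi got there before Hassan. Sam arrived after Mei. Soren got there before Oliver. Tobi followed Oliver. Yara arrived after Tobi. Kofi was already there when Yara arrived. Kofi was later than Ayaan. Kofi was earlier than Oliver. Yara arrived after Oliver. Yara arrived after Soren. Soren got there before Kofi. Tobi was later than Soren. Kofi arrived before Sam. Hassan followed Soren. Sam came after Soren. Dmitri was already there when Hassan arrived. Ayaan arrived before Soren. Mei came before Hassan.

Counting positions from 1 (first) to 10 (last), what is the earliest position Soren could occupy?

Ayaan must come before Soren — 1 forced predecessor.
Nothing else is forced ahead of Soren, so their earliest slot is position 1 + 1 = 2.

2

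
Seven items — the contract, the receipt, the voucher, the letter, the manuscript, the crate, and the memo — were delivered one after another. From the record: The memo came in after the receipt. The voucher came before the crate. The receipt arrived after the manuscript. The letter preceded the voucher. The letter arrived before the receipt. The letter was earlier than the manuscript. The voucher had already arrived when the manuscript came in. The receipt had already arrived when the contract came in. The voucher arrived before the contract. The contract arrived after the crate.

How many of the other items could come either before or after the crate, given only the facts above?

3

Forced before the crate: the letter and the voucher; forced after the crate: the contract.
That leaves the manuscript, the memo, and the receipt with no forced order relative to the crate — 3.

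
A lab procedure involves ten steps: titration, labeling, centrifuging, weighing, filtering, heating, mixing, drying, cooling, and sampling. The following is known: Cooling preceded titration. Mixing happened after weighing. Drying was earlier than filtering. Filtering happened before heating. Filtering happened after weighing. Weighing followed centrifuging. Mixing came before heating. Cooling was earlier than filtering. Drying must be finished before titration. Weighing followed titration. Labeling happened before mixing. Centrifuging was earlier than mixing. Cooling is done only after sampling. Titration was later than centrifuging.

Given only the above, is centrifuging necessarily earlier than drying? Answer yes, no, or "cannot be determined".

cannot be determined

No chain of stated constraints runs from centrifuging to drying, and none runs from drying to centrifuging either.
So the relative order of centrifuging and drying is not fixed by the given facts.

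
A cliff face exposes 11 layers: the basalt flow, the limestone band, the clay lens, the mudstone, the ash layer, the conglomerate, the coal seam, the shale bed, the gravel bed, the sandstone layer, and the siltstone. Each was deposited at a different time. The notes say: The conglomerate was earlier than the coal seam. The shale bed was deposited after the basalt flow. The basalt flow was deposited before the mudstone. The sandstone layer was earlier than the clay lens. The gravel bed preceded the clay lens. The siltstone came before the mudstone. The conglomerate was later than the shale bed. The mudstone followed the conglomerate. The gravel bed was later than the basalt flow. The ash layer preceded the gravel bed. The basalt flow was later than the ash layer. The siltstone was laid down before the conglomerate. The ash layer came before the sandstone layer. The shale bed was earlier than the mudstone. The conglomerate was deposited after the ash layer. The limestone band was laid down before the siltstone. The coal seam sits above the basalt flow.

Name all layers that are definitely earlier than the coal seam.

the ash layer, the basalt flow, the conglomerate, the limestone band, the shale bed, the siltstone

Directly stated before the coal seam: the basalt flow and the conglomerate.
The ash layer reaches the coal seam via the ash layer → the basalt flow → the coal seam.
The limestone band reaches the coal seam via the limestone band → the siltstone → the conglomerate → the coal seam.
The shale bed reaches the coal seam via the shale bed → the conglomerate → the coal seam.
Likewise the siltstone reaches the coal seam by chaining the stated constraints.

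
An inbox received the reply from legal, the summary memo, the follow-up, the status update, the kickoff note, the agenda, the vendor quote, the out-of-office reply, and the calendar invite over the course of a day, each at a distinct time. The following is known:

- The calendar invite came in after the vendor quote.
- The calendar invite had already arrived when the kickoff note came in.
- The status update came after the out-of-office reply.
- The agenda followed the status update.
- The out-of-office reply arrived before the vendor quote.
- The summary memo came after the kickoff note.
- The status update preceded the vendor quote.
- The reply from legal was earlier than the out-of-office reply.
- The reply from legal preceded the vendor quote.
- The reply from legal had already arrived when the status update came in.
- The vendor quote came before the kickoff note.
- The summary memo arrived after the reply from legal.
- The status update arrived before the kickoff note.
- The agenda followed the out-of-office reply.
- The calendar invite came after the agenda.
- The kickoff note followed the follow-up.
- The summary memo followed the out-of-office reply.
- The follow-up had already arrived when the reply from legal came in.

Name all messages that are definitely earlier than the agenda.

Directly stated before the agenda: the out-of-office reply and the status update.
The follow-up reaches the agenda via the follow-up → the reply from legal → the out-of-office reply → the agenda.
The reply from legal reaches the agenda via the reply from legal → the out-of-office reply → the agenda.

the follow-up, the out-of-office reply, the reply from legal, the status update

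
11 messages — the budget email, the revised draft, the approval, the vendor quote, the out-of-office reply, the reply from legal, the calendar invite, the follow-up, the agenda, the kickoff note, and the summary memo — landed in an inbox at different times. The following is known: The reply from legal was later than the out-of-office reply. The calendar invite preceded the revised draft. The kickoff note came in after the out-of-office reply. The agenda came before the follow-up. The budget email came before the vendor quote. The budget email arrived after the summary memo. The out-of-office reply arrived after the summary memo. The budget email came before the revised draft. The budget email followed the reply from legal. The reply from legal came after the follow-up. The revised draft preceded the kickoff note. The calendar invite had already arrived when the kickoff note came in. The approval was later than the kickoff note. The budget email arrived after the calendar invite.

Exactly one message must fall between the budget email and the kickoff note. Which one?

the revised draft

Tracing the constraints gives the budget email → the revised draft → the kickoff note, so the revised draft sits after the budget email and before the kickoff note.
No other message is forced both after the budget email and before the kickoff note.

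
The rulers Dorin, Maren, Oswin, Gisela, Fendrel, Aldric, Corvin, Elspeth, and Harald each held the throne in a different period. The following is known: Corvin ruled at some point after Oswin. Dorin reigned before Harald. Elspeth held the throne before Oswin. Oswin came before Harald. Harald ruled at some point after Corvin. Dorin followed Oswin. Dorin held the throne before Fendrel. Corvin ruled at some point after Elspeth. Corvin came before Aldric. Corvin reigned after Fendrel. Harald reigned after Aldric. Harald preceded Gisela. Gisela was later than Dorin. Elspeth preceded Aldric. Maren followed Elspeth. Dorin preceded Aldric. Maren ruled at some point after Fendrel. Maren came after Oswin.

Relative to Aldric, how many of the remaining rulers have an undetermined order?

1

Forced before Aldric: Corvin, Dorin, Elspeth, Fendrel, and Oswin; forced after Aldric: Gisela and Harald.
That leaves Maren with no forced order relative to Aldric — 1.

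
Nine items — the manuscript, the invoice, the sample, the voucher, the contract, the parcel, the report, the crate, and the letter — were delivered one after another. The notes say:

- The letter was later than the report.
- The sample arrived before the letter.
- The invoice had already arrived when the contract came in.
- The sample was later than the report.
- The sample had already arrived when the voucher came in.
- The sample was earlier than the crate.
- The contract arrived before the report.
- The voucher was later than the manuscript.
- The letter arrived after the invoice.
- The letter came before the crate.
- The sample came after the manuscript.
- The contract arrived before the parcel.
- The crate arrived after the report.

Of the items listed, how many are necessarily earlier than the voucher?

Directly stated before the voucher: the manuscript and the sample.
The contract reaches the voucher via the contract → the report → the sample → the voucher.
The invoice reaches the voucher via the invoice → the contract → the report → the sample → the voucher.
The report reaches the voucher via the report → the sample → the voucher.
That's the contract, the invoice, the manuscript, the report, and the sample — 5 in all.

5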